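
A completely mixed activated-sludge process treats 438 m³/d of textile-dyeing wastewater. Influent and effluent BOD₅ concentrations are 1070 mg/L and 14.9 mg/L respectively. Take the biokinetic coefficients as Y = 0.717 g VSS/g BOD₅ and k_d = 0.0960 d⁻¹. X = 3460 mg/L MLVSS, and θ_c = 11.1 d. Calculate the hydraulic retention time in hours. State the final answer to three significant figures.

Rearranging the biomass balance for a CMAS with decay, V = Y·Q·ΔS·θ_c / [X·(1+k_d θ_c)] = 0.717 × 438 × (1070 − 14.9) × 11.1 / [3460 × (1 + 0.0960 × 11.1)] = 3.68×10^6 / 7147 = 514.6 m³.
Hydraulic retention time τ = V/Q = 514.6 / 438 = 1.175 d = 28.20 h.

τ ≈ 28.2 h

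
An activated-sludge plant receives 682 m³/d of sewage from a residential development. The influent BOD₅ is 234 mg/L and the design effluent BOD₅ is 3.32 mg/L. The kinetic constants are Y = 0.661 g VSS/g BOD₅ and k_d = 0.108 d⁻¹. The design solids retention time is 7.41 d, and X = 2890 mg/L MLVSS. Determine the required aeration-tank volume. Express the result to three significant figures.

V ≈ 148 m³

From the SRT design equation V = Y Q (S₀−S) θ_c / [X (1 + k_d θ_c)] = 0.661 × 682 × (234 − 3.32) × 7.41 / [2890 × (1 + 0.108 × 7.41)] = 7.71×10^5 / 5203 = 148.1 m³.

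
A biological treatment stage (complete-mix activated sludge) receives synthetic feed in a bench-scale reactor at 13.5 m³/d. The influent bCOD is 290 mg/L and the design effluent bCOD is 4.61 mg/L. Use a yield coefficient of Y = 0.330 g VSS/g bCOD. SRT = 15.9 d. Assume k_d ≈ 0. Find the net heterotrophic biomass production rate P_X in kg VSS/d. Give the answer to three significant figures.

P_X ≈ 1.27 kg VSS/d

No decay correction is needed, so Y_obs = Y = 0.330.
Substrate removed = Q·(S₀ − S) = 13.5 m³/d × (290 − 4.61) g/m³ = 3.85×10^3 g/d = 3.853 kg/d.
So the net sludge growth is P_X = 0.3300 × 3.853 = 1.271 kg VSS/d.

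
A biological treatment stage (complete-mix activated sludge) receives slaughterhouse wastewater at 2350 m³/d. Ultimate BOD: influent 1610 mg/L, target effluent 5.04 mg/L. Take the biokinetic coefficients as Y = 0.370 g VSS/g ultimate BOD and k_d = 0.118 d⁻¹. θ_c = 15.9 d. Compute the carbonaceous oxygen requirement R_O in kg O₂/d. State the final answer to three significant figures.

The observed yield is Y_obs = Y/(1 + k_d·θ_c) = 0.370 / (1 + 0.118 × 15.9) = 0.370 / 2.876 = 0.1286 g VSS per g ultimate BOD removed.
Substrate removed = Q·(S₀ − S) = 2350 m³/d × (1610 − 5.04) g/m³ = 3.77×10^6 g/d = 3772 kg/d.
Net sludge production P_X = 0.1286 × 3772 = 485.2 kg VSS/d.
R_O = Q·ΔS − 1.42 P_X = 3772 − 689.0 = 3083 kg O₂/d.

R_O ≈ 3080 kg O₂/d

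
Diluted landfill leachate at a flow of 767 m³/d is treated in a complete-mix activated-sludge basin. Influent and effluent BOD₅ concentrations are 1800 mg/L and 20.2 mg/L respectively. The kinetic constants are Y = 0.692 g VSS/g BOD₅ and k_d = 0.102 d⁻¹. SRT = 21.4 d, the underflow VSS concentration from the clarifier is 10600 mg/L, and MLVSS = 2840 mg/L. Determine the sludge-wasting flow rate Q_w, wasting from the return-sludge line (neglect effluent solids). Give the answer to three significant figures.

Rearranging the biomass balance for a CMAS with decay, V = Y·Q·ΔS·θ_c / [X·(1+k_d θ_c)] = 0.692 × 767 × (1800 − 20.2) × 21.4 / [2840 × (1 + 0.102 × 21.4)] = 2.02×10^7 / 9039 = 2236 m³.
Wasting from the return line (neglecting effluent solids): Q_w = V·X / (θ_c·X_r) = 2236 × 2840 / (21.4 × 10600) = 28.00 m³/d.

Q_w ≈ 28.0 m³/d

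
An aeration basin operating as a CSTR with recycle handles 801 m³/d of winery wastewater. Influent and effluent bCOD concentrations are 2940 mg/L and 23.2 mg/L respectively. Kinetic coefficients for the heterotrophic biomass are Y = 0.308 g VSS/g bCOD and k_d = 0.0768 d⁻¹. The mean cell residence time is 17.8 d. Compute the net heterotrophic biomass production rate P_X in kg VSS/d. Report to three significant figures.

P_X ≈ 304 kg VSS/d

Observed yield with endogenous decay: Y_obs = Y / (1 + k_d·θ_c) = 0.308 / (1 + 0.0768 × 17.8) = 0.308 / 2.367 = 0.1301 g VSS/g bCOD.
Substrate removed = Q·(S₀ − S) = 801 m³/d × (2940 − 23.2) g/m³ = 2.34×10^6 g/d = 2336 kg/d.
Net biomass production P_X = Y_obs × Q·(S₀ − S) = 0.1301 × 2336 = 304.0 kg VSS/d.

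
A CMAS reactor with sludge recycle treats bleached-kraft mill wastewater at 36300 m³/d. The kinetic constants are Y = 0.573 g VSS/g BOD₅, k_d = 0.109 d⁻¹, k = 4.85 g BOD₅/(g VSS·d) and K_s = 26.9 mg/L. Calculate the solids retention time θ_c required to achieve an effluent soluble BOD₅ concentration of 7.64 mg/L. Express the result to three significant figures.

θ_c ≈ 1.98 d

At the target effluent, Y k S/(K_s+S) = 0.573×4.85×7.64/34.54 = 0.6147 d⁻¹.
Then 1/θ_c = μ − k_d = 0.6147 − 0.109 = 0.5057 d⁻¹, giving θ_c = 1.977 d.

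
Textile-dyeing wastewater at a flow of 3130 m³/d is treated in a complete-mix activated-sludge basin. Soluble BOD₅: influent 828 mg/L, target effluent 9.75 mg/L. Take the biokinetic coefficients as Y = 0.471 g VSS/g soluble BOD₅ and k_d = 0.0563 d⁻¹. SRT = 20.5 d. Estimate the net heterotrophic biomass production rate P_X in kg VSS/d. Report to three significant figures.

Correct the yield for decay: Y_obs = Y/(1 + k_d θ_c) = 0.471 / (1 + 0.0563 × 20.5) = 0.471 / 2.154 = 0.2186.
Mass of soluble BOD₅ removed per day: Q(S₀ − S) = 3130 × 818.2 g/m³ = 2561 kg/d.
Biomass produced: P_X = Y_obs·Q·ΔS = 0.2186 × 2561 ≈ 560.0 kg VSS/d.

P_X ≈ 560 kg VSS/d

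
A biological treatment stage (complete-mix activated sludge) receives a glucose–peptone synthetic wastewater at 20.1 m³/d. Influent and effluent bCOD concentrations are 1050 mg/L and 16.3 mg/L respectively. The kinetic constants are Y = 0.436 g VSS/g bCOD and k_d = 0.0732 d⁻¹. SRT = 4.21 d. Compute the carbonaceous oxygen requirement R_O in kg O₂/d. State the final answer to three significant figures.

R_O ≈ 10.9 kg O₂/d

Correct the yield for decay: Y_obs = Y/(1 + k_d θ_c) = 0.436 / (1 + 0.0732 × 4.21) = 0.436 / 1.308 = 0.3333.
ΔS = 1050 − 16.3 = 1034 mg/L, so the substrate removal rate is 20.1 × 1034/1000 = 20.78 kg bCOD/d.
Net sludge production P_X = 0.3333 × 20.78 = 6.925 kg VSS/d.
Carbonaceous O₂ demand = substrate oxidised − cell-mass equivalent = 20.78 − 1.42 × 6.925 = 10.94 kg O₂/d.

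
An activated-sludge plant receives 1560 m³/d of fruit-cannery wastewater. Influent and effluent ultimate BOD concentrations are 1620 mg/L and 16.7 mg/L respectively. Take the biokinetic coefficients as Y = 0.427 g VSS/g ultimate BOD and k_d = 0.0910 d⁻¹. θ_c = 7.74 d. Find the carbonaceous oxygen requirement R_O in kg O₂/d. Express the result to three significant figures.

The observed yield is Y_obs = Y/(1 + k_d·θ_c) = 0.427 / (1 + 0.0910 × 7.74) = 0.427 / 1.704 = 0.2505 g VSS per g ultimate BOD removed.
Q·(S₀ − S) = 1560 × (1620 − 16.7) × 10⁻³ = 2501 kg/d removed.
Net sludge production P_X = 0.2505 × 2501 = 626.6 kg VSS/d.
R_O = Q·(S₀ − S) − 1.42·P_X = 2501 − 1.42 × 626.6 = 1611 kg O₂/d.

R_O ≈ 1610 kg O₂/d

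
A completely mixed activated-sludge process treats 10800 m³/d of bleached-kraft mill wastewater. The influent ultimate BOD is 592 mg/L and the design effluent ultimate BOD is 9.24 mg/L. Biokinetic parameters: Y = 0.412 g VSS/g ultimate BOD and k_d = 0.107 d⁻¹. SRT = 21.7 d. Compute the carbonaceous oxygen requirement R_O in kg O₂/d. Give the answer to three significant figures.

Y_obs = Y / (1 + k_d θ_c) = 0.412 / (1 + 0.107 × 21.7) = 0.412 / 3.322 = 0.1240.
Substrate removed = Q·(S₀ − S) = 10800 m³/d × (592 − 9.24) g/m³ = 6.29×10^6 g/d = 6294 kg/d.
P_X = Y_obs·Q·(S₀ − S) = 0.1240 × 6294 = 780.6 kg VSS/d.
R_O = Q·ΔS − 1.42 P_X = 6294 − 1108 = 5185 kg O₂/d.

R_O ≈ 5190 kg O₂/d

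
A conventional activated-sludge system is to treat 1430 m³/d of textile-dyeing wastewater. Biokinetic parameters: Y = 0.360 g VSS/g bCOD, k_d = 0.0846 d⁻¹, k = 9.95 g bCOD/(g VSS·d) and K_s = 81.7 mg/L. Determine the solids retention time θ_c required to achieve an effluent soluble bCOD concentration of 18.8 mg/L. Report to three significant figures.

θ_c ≈ 1.71 d

Specific growth rate at S = 18.8 mg/L: μ = YkS/(K_s+S) = 0.360·9.95·18.8/(81.7+18.8) = 0.6701 d⁻¹.
Then 1/θ_c = μ − k_d = 0.6701 − 0.0846 = 0.5855 d⁻¹, giving θ_c = 1.708 d.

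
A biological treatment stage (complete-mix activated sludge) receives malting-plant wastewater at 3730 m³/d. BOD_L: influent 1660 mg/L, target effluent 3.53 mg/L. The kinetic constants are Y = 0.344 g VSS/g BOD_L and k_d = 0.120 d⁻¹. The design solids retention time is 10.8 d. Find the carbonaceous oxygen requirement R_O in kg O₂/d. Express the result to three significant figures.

Observed yield with endogenous decay: Y_obs = Y / (1 + k_d·θ_c) = 0.344 / (1 + 0.120 × 10.8) = 0.344 / 2.296 = 0.1498 g VSS/g BOD_L.
Q·(S₀ − S) = 3730 × (1660 − 3.53) × 10⁻³ = 6179 kg/d removed.
P_X = Y_obs·Q·(S₀ − S) = 0.1498 × 6179 = 925.7 kg VSS/d.
Carbonaceous O₂ demand = substrate oxidised − cell-mass equivalent = 6179 − 1.42 × 925.7 = 4864 kg O₂/d.

R_O ≈ 4860 kg O₂/d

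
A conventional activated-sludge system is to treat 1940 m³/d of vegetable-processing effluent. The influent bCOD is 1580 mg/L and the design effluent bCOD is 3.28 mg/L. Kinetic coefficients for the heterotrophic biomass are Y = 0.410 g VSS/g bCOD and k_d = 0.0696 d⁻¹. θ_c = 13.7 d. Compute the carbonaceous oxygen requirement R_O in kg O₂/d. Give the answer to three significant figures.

The observed yield is Y_obs = Y/(1 + k_d·θ_c) = 0.410 / (1 + 0.0696 × 13.7) = 0.410 / 1.954 = 0.2099 g VSS per g bCOD removed.
ΔS = 1580 − 3.28 = 1577 mg/L, so the substrate removal rate is 1940 × 1577/1000 = 3059 kg bCOD/d.
P_X = Y_obs·Q·(S₀ − S) = 0.2099 × 3059 = 642.0 kg VSS/d.
R_O = Q·(S₀ − S) − 1.42·P_X = 3059 − 1.42 × 642.0 = 2147 kg O₂/d.

R_O ≈ 2150 kg O₂/d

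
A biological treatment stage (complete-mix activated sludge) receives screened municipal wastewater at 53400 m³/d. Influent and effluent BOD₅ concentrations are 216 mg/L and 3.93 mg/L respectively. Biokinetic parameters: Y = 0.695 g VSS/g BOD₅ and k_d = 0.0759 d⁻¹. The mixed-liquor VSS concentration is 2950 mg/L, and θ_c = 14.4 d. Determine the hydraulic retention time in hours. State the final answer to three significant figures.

From the SRT design equation V = Y Q (S₀−S) θ_c / [X (1 + k_d θ_c)] = 0.695 × 53400 × (216 − 3.93) × 14.4 / [2950 × (1 + 0.0759 × 14.4)] = 1.13×10^8 / 6174 = 18356 m³.
Hydraulic retention time τ = V/Q = 18356 / 53400 = 0.3438 d = 8.250 h.

τ ≈ 8.25 h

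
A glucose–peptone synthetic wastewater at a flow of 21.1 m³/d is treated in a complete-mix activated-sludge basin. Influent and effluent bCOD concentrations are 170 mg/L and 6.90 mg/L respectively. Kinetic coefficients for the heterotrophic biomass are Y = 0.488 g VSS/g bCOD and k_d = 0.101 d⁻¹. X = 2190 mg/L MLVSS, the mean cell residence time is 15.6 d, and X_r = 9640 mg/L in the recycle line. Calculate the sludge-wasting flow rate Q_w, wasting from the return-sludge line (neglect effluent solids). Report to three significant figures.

Q_w ≈ 0.0676 m³/d

Rearranging the biomass balance for a CMAS with decay, V = Y·Q·ΔS·θ_c / [X·(1+k_d θ_c)] = 0.488 × 21.1 × (170 − 6.90) × 15.6 / [2190 × (1 + 0.101 × 15.6)] = 2.62×10^4 / 5641 = 4.645 m³.
Wasting from the return line (neglecting effluent solids): Q_w = V·X / (θ_c·X_r) = 4.645 × 2190 / (15.6 × 9640) = 0.06764 m³/d.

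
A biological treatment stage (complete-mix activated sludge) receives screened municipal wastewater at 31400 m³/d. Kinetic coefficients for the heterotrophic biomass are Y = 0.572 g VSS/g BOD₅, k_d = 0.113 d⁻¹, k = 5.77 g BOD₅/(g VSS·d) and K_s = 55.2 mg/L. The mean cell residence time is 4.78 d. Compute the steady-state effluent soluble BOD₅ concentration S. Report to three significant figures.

S ≈ 5.97 mg/L

For a completely mixed reactor with recycle the Lawrence–McCarty relation gives S = K_s·(1 + k_d·θ_c) / [θ_c·(Y·k − k_d) − 1] = 55.2 × (1 + 0.113 × 4.78) / [4.78 × (0.572 × 5.77 − 0.113) − 1] = 85.02 / 14.24 = 5.972 mg/L.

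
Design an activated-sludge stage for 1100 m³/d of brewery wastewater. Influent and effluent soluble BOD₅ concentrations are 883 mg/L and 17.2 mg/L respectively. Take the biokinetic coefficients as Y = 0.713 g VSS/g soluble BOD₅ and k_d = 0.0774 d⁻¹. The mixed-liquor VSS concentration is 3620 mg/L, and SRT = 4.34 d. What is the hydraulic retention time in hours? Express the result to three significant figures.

τ ≈ 13.3 h

From the SRT design equation V = Y Q (S₀−S) θ_c / [X (1 + k_d θ_c)] = 0.713 × 1100 × (883 − 17.2) × 4.34 / [3620 × (1 + 0.0774 × 4.34)] = 2.95×10^6 / 4836 = 609.4 m³.
τ = V/Q = 609.4/1100 = 0.5540 d, or 13.30 h.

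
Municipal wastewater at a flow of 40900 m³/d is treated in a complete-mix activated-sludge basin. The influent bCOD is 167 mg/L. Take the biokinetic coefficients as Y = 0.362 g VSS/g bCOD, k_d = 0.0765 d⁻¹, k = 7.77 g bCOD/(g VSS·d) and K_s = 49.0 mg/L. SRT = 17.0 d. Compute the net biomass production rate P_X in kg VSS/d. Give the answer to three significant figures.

P_X ≈ 1060 kg VSS/d

From the Monod/SRT balance for a CMAS, S = K_s·(1+k_d θ_c)/[θ_c·(Y k − k_d) − 1] = 49.0 × (1 + 0.0765 × 17.0) / [17.0 × (0.362 × 7.77 − 0.0765) − 1] = 112.7 / 45.52 = 2.477 mg/L.
Y_obs = Y / (1 + k_d θ_c) = 0.362 / (1 + 0.0765 × 17.0) = 0.362 / 2.300 = 0.1574.
Q·(S₀ − S) = 40900 × (167 − 2.48) × 10⁻³ = 6729 kg/d removed.
P_X = Y_obs · Q(S₀ − S) = 0.1574 × 6729 = 1059 kg VSS/d.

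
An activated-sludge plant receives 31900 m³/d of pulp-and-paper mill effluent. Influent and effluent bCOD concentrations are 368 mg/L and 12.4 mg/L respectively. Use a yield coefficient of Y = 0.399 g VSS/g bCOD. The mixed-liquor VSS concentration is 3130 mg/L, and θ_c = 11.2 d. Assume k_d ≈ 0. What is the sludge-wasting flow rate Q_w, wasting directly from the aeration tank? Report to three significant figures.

Q_w ≈ 1450 m³/d

With k_d = 0 the design equation reduces to V = Y Q (S₀−S) θ_c / X = 0.399 × 31900 × (368 − 12.4) × 11.2 / 3130 = 16196 m³.
Wasting from the aeration tank: Q_w = V / θ_c = 16196 / 11.2 = 1446 m³/d.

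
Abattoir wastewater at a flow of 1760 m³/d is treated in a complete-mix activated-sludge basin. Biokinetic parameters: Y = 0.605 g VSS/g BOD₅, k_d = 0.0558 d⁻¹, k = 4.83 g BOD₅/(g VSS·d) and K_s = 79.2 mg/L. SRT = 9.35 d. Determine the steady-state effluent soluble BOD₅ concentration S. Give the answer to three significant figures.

S ≈ 4.67 mg/L

For a completely mixed reactor with recycle the Lawrence–McCarty relation gives S = K_s·(1 + k_d·θ_c) / [θ_c·(Y·k − k_d) − 1] = 79.2 × (1 + 0.0558 × 9.35) / [9.35 × (0.605 × 4.83 − 0.0558) − 1] = 120.5 / 25.80 = 4.671 mg/L.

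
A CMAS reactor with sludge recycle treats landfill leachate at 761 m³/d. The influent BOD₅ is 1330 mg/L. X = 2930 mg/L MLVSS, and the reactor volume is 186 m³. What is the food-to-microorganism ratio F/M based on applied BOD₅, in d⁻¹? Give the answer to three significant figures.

F/M = applied load / biomass = Q·S₀/(V·X) = 761 × 1330 / (186.0 × 2930) = 1.857 d⁻¹.

F/M ≈ 1.86 d⁻¹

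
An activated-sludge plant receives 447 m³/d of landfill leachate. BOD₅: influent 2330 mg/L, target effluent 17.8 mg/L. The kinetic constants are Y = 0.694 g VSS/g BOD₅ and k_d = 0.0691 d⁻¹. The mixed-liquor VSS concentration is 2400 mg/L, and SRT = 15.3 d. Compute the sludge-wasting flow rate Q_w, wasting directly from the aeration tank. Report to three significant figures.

Rearranging the biomass balance for a CMAS with decay, V = Y·Q·ΔS·θ_c / [X·(1+k_d θ_c)] = 0.694 × 447 × (2330 − 17.8) × 15.3 / [2400 × (1 + 0.0691 × 15.3)] = 1.1×10^7 / 4937 = 2223 m³.
For wasting at MLVSS concentration, Q_w = V/θ_c = 2223/15.3 = 145.3 m³/d.

Q_w ≈ 145 m³/d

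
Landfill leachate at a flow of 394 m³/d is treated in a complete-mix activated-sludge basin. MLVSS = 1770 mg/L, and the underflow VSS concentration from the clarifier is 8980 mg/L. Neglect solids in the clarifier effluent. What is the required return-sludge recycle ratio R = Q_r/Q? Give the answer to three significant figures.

R = Q_r/Q = X/(X_r − X) = 1770 / (8980 − 1770) = 0.2455.

R ≈ 0.245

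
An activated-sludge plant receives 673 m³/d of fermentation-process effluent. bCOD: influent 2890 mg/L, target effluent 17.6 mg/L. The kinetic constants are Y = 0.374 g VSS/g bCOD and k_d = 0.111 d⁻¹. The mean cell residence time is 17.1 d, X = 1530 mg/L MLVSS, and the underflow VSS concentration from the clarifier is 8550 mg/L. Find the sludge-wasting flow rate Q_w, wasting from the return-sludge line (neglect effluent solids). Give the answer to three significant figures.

Q_w ≈ 29.2 m³/d

Rearranging the biomass balance for a CMAS with decay, V = Y·Q·ΔS·θ_c / [X·(1+k_d θ_c)] = 0.374 × 673 × (2890 − 17.6) × 17.1 / [1530 × (1 + 0.111 × 17.1)] = 1.24×10^7 / 4434 = 2788 m³.
Q_w = (V·X)/(θ_c X_r) = 2788 × 1530 / (17.1 × 8550) = 29.18 m³/d.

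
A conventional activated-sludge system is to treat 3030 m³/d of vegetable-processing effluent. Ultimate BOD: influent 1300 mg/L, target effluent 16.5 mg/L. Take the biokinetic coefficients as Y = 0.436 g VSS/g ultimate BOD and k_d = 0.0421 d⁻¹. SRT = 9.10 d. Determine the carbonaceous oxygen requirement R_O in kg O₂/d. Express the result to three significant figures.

Observed yield with endogenous decay: Y_obs = Y / (1 + k_d·θ_c) = 0.436 / (1 + 0.0421 × 9.10) = 0.436 / 1.383 = 0.3152 g VSS/g ultimate BOD.
ΔS = 1300 − 16.5 = 1284 mg/L, so the substrate removal rate is 3030 × 1284/1000 = 3889 kg ultimate BOD/d.
Net sludge production P_X = 0.3152 × 3889 = 1226 kg VSS/d.
Carbonaceous O₂ demand = substrate oxidised − cell-mass equivalent = 3889 − 1.42 × 1226 = 2148 kg O₂/d.

R_O ≈ 2150 kg O₂/d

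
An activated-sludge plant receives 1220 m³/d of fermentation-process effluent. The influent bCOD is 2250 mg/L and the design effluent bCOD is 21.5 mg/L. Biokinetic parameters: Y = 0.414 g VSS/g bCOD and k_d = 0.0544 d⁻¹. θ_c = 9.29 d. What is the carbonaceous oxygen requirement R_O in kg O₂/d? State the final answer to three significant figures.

R_O ≈ 1660 kg O₂/d

Observed yield with endogenous decay: Y_obs = Y / (1 + k_d·θ_c) = 0.414 / (1 + 0.0544 × 9.29) = 0.414 / 1.505 = 0.2750 g VSS/g bCOD.
Mass of bCOD removed per day: Q(S₀ − S) = 1220 × 2228 g/m³ = 2719 kg/d.
Biomass synthesised: P_X = Y_obs × 2719 = 747.7 kg VSS/d.
R_O = Q·ΔS − 1.42 P_X = 2719 − 1062 = 1657 kg O₂/d.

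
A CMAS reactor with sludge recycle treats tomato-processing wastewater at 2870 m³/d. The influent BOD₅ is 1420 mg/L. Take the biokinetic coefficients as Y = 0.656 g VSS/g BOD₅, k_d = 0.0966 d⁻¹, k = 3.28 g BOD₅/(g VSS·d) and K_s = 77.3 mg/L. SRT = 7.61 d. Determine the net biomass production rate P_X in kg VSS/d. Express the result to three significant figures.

P_X ≈ 1530 kg VSS/d

From the Monod/SRT balance for a CMAS, S = K_s·(1+k_d θ_c)/[θ_c·(Y k − k_d) − 1] = 77.3 × (1 + 0.0966 × 7.61) / [7.61 × (0.656 × 3.28 − 0.0966) − 1] = 134.1 / 14.64 = 9.162 mg/L.
Y_obs = Y / (1 + k_d θ_c) = 0.656 / (1 + 0.0966 × 7.61) = 0.656 / 1.735 = 0.3781.
ΔS = 1420 − 9.16 = 1411 mg/L, so the substrate removal rate is 2870 × 1411/1000 = 4049 kg BOD₅/d.
Net biomass production P_X = Y_obs × Q·(S₀ − S) = 0.3781 × 4049 = 1531 kg VSS/d.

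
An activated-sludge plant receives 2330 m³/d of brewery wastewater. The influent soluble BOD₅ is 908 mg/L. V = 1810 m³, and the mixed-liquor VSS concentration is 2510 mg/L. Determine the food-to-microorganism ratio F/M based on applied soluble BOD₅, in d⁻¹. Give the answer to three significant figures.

F/M ≈ 0.466 d⁻¹

F/M = Q·S₀ / (V·X) = 2330 × 908 / (1810 × 2510) = 0.4657 g soluble BOD₅·(g VSS·d)⁻¹.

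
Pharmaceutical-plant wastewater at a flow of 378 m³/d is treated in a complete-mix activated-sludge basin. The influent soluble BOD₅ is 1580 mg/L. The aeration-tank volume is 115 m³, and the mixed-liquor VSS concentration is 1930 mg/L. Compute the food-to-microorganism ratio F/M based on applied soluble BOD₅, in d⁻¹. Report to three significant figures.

F/M = applied load / biomass = Q·S₀/(V·X) = 378 × 1580 / (115.0 × 1930) = 2.691 d⁻¹.

F/M ≈ 2.69 d⁻¹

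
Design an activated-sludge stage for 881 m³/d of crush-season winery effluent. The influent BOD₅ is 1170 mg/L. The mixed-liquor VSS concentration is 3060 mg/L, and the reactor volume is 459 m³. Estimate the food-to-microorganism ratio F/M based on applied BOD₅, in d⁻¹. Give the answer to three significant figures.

F/M ≈ 0.734 d⁻¹

F/M = applied load / biomass = Q·S₀/(V·X) = 881 × 1170 / (459.0 × 3060) = 0.7339 d⁻¹.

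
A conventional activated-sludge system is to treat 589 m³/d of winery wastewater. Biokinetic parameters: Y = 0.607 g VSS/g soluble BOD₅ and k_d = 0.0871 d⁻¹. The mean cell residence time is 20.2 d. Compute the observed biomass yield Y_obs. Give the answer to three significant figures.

Y_obs ≈ 0.220 g VSS/g soluble BOD₅

Correct the yield for decay: Y_obs = Y/(1 + k_d θ_c) = 0.607 / (1 + 0.0871 × 20.2) = 0.607 / 2.759 = 0.2200.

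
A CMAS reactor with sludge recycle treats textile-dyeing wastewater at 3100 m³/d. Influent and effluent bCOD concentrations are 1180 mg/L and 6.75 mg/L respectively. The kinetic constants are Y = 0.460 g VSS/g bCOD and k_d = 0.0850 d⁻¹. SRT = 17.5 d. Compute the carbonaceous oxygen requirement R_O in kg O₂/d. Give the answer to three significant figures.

Observed yield with endogenous decay: Y_obs = Y / (1 + k_d·θ_c) = 0.460 / (1 + 0.0850 × 17.5) = 0.460 / 2.487 = 0.1849 g VSS/g bCOD.
Substrate removed = Q·(S₀ − S) = 3100 m³/d × (1180 − 6.75) g/m³ = 3.64×10^6 g/d = 3637 kg/d.
P_X = Y_obs·Q·(S₀ − S) = 0.1849 × 3637 = 672.6 kg VSS/d.
Carbonaceous O₂ demand = substrate oxidised − cell-mass equivalent = 3637 − 1.42 × 672.6 = 2682 kg O₂/d.

R_O ≈ 2680 kg O₂/d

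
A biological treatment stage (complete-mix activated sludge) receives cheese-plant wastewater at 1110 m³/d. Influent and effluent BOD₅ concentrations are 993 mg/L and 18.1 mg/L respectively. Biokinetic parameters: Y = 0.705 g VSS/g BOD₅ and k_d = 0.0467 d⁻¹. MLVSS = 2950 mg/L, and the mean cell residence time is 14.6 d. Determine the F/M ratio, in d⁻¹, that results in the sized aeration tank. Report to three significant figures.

F/M ≈ 0.166 d⁻¹

Steady-state biomass mass balance: V·X·(1 + k_d·θ_c) = Y·Q·(S₀ − S)·θ_c, so V = 0.705 × 1110 × (993 − 18.1) × 14.6 / [2950 × (1 + 0.0467 × 14.6)] = 1.11×10^7 / 4961 = 2245 m³.
Food-to-microorganism ratio F/M = Q S₀ / (V X) = 1110 × 993 / (2245 × 2950) = 0.1664 d⁻¹.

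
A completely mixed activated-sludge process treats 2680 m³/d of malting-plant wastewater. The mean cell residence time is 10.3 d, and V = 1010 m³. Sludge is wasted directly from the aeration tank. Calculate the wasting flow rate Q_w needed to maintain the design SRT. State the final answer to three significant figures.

For wasting at MLVSS concentration, Q_w = V/θ_c = 1010/10.3 = 98.06 m³/d.

Q_w ≈ 98.1 m³/d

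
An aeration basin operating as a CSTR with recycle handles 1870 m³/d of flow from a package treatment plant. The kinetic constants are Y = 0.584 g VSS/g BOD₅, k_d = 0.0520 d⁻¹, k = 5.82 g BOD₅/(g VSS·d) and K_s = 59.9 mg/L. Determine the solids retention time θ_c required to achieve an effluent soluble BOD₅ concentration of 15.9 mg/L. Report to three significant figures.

θ_c ≈ 1.51 d

From 1/θ_c = Y·k·S/(K_s + S) − k_d: Y·k·S/(K_s+S) = 0.584 × 5.82 × 15.9 / (59.9 + 15.9) = 0.7130 d⁻¹.
Then 1/θ_c = μ − k_d = 0.7130 − 0.0520 = 0.6610 d⁻¹, giving θ_c = 1.513 d.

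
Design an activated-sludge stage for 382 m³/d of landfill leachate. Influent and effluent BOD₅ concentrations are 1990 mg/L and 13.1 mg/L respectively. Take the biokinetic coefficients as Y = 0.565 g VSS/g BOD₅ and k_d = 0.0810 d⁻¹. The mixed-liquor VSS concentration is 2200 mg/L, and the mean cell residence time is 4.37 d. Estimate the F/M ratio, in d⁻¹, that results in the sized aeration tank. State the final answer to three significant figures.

Steady-state biomass mass balance: V·X·(1 + k_d·θ_c) = Y·Q·(S₀ − S)·θ_c, so V = 0.565 × 382 × (1990 − 13.1) × 4.37 / [2200 × (1 + 0.0810 × 4.37)] = 1.86×10^6 / 2979 = 626.0 m³.
F/M = Q·S₀ / (V·X) = 382 × 1990 / (626.0 × 2200) = 0.5520 g BOD₅·(g VSS·d)⁻¹.

F/M ≈ 0.552 d⁻¹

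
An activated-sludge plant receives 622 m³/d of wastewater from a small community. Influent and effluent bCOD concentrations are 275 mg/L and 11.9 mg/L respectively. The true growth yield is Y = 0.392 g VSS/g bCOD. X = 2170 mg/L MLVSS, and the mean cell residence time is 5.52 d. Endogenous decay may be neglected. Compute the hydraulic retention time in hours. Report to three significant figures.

τ ≈ 6.30 h

Biomass mass balance (decay neglected): V·X = Y·Q·(S₀ − S)·θ_c, so V = 0.392 × 622 × (275 − 11.9) × 5.52 / 2170 = 163.2 m³.
HRT = V/Q = 163.2 m³ / 622 m³·d⁻¹ = 0.2624 d × 24 = 6.296 h.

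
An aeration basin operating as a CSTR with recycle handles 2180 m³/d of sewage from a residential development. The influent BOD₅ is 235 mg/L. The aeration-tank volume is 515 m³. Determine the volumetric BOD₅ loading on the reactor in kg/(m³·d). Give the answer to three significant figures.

L_v = Q S₀ / V = 2180 × 235 × 10⁻³ / 515.0 = 0.9948 kg/(m³·d).

L_v ≈ 0.995 kg BOD₅/(m³·d)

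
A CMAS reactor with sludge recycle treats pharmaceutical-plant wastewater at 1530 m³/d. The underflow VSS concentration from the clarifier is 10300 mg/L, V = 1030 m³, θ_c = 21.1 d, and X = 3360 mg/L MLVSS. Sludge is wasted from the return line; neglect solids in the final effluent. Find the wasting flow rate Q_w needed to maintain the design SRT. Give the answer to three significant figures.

Q_w ≈ 15.9 m³/d

Wasting from the return line (neglecting effluent solids): Q_w = V·X / (θ_c·X_r) = 1030 × 3360 / (21.1 × 10300) = 15.92 m³/d.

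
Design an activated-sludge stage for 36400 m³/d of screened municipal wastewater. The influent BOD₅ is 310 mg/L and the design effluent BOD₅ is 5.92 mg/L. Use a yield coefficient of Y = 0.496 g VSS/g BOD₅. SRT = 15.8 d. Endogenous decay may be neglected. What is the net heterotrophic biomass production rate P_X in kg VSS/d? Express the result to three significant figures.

P_X ≈ 5490 kg VSS/d

Since k_d ≈ 0, Y_obs = Y = 0.496 g VSS/g BOD₅.
ΔS = 310 − 5.92 = 304.1 mg/L, so the substrate removal rate is 36400 × 304.1/1000 = 11069 kg BOD₅/d.
P_X = Y_obs · Q(S₀ − S) = 0.4960 × 11069 = 5490 kg VSS/d.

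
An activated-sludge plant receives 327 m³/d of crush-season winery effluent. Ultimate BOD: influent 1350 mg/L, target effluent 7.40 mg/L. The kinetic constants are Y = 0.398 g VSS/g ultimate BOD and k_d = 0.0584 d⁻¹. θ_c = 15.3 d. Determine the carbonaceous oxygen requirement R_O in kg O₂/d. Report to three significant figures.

R_O ≈ 308 kg O₂/d

The observed yield is Y_obs = Y/(1 + k_d·θ_c) = 0.398 / (1 + 0.0584 × 15.3) = 0.398 / 1.894 = 0.2102 g VSS per g ultimate BOD removed.
Mass of ultimate BOD removed per day: Q(S₀ − S) = 327 × 1343 g/m³ = 439.0 kg/d.
Net sludge production P_X = 0.2102 × 439.0 = 92.28 kg VSS/d.
R_O = Q·ΔS − 1.42 P_X = 439.0 − 131.0 = 308.0 kg O₂/d.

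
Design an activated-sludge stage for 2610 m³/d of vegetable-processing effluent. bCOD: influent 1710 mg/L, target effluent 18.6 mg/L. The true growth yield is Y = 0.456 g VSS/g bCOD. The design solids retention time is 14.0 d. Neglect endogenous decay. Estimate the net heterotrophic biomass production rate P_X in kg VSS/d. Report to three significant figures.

With endogenous decay neglected, the observed yield equals the true yield: Y_obs = Y = 0.456 g VSS/g bCOD.
Mass of bCOD removed per day: Q(S₀ − S) = 2610 × 1691 g/m³ = 4415 kg/d.
So the net sludge growth is P_X = 0.4560 × 4415 = 2013 kg VSS/d.

P_X ≈ 2010 kg VSS/d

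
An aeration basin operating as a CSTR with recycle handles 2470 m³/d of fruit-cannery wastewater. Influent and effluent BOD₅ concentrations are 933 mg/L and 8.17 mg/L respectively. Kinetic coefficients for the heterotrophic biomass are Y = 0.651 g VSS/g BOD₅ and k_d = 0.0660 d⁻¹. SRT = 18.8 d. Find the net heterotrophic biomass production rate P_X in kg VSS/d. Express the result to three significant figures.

P_X ≈ 664 kg VSS/d

Correct the yield for decay: Y_obs = Y/(1 + k_d θ_c) = 0.651 / (1 + 0.0660 × 18.8) = 0.651 / 2.241 = 0.2905.
Q·(S₀ − S) = 2470 × (933 − 8.17) × 10⁻³ = 2284 kg/d removed.
So the net sludge growth is P_X = 0.2905 × 2284 = 663.6 kg VSS/d.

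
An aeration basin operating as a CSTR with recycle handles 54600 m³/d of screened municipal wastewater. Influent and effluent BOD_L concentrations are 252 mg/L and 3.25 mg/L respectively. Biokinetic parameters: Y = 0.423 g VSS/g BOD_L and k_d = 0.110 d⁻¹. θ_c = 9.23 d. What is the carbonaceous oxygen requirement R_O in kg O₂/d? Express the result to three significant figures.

Y_obs = Y / (1 + k_d θ_c) = 0.423 / (1 + 0.110 × 9.23) = 0.423 / 2.015 = 0.2099.
Mass of BOD_L removed per day: Q(S₀ − S) = 54600 × 248.8 g/m³ = 13582 kg/d.
Biomass synthesised: P_X = Y_obs × 13582 = 2851 kg VSS/d.
R_O = Q·(S₀ − S) − 1.42·P_X = 13582 − 1.42 × 2851 = 9534 kg O₂/d.

R_O ≈ 9530 kg O₂/d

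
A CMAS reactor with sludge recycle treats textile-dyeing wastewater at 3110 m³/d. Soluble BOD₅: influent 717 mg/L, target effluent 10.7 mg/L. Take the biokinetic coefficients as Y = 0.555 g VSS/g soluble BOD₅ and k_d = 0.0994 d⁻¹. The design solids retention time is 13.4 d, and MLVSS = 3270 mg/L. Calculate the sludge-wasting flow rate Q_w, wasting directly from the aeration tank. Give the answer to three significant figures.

From the SRT design equation V = Y Q (S₀−S) θ_c / [X (1 + k_d θ_c)] = 0.555 × 3110 × (717 − 10.7) × 13.4 / [3270 × (1 + 0.0994 × 13.4)] = 1.63×10^7 / 7626 = 2142 m³.
For wasting at MLVSS concentration, Q_w = V/θ_c = 2142/13.4 = 159.9 m³/d.

Q_w ≈ 160 m³/d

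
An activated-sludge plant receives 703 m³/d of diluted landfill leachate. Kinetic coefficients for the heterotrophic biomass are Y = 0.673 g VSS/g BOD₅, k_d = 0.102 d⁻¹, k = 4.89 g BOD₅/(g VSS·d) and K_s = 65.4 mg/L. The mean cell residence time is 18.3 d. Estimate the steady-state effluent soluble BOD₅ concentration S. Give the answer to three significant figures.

S ≈ 3.27 mg/L

Effluent substrate depends only on kinetics and SRT: S = K_s(1 + k_d θ_c) / [θ_c(Yk − k_d) − 1] = 65.4 × (1 + 0.102 × 18.3) / [18.3 × (0.673 × 4.89 − 0.102) − 1] = 187.5 / 57.36 = 3.269 mg/L.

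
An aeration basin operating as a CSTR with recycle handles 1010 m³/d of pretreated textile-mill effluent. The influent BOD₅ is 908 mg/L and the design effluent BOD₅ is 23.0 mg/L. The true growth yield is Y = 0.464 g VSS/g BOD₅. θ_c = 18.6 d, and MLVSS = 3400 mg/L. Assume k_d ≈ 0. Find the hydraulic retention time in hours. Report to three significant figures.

τ ≈ 53.9 h

Biomass mass balance (decay neglected): V·X = Y·Q·(S₀ − S)·θ_c, so V = 0.464 × 1010 × (908 − 23.0) × 18.6 / 3400 = 2269 m³.
Hydraulic retention time τ = V/Q = 2269 / 1010 = 2.246 d = 53.91 h.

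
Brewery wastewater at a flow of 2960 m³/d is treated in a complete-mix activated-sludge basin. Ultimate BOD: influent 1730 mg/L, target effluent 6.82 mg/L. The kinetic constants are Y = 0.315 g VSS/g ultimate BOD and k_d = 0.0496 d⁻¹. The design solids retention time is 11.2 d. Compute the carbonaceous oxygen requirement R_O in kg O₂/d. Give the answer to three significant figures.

The observed yield is Y_obs = Y/(1 + k_d·θ_c) = 0.315 / (1 + 0.0496 × 11.2) = 0.315 / 1.556 = 0.2025 g VSS per g ultimate BOD removed.
ΔS = 1730 − 6.82 = 1723 mg/L, so the substrate removal rate is 2960 × 1723/1000 = 5101 kg ultimate BOD/d.
P_X = Y_obs·Q·(S₀ − S) = 0.2025 × 5101 = 1033 kg VSS/d.
Carbonaceous O₂ demand = substrate oxidised − cell-mass equivalent = 5101 − 1.42 × 1033 = 3634 kg O₂/d.

R_O ≈ 3630 kg O₂/d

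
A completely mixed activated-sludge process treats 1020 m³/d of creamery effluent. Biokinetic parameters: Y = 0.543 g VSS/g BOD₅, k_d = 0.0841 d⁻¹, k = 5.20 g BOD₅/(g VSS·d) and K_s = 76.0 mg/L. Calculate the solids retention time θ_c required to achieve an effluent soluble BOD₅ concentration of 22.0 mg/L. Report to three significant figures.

θ_c ≈ 1.82 d

From 1/θ_c = Y·k·S/(K_s + S) − k_d: Y·k·S/(K_s+S) = 0.543 × 5.20 × 22.0 / (76.0 + 22.0) = 0.6339 d⁻¹.
1/θ_c = 0.6339 − 0.0841 = 0.5498 d⁻¹, so θ_c = 1.819 d.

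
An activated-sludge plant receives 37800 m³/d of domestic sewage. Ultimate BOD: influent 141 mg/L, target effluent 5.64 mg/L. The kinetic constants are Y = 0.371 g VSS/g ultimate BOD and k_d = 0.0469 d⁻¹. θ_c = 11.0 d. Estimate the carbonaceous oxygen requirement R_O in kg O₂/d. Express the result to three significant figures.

The observed yield is Y_obs = Y/(1 + k_d·θ_c) = 0.371 / (1 + 0.0469 × 11.0) = 0.371 / 1.516 = 0.2447 g VSS per g ultimate BOD removed.
ΔS = 141 − 5.64 = 135.4 mg/L, so the substrate removal rate is 37800 × 135.4/1000 = 5117 kg ultimate BOD/d.
Net sludge production P_X = 0.2447 × 5117 = 1252 kg VSS/d.
R_O = Q·(S₀ − S) − 1.42·P_X = 5117 − 1.42 × 1252 = 3338 kg O₂/d.

R_O ≈ 3340 kg O₂/d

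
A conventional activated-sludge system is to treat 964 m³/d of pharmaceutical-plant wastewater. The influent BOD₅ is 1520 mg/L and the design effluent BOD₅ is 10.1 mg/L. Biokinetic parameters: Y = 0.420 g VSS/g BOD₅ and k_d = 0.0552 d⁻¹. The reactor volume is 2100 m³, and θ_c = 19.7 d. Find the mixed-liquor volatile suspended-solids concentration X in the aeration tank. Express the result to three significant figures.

X ≈ 2750 mg/L

X = Y·Q·ΔS·θ_c / [V·(1 + k_d θ_c)] = 0.420 × 964 × (1520 − 10.1) × 19.7 / [2100 × (1 + 0.0552 × 19.7)] = 2747 mg/L.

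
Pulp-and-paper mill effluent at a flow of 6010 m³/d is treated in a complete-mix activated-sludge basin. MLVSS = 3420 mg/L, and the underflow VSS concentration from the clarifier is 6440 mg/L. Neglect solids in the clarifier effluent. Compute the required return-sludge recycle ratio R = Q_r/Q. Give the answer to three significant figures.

Mass balance around the secondary clarifier (neglecting effluent solids): R = X / (X_r − X) = 3420 / (6440 − 3420) = 1.132.

R ≈ 1.13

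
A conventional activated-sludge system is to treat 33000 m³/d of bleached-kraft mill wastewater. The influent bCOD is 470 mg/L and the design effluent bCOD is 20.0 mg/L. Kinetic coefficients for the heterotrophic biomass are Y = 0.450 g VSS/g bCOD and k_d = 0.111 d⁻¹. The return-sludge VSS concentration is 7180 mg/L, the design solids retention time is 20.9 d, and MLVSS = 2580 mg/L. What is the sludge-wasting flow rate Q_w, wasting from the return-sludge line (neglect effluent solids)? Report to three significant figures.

Q_w ≈ 280 m³/d

Steady-state biomass mass balance: V·X·(1 + k_d·θ_c) = Y·Q·(S₀ − S)·θ_c, so V = 0.450 × 33000 × (470 − 20.0) × 20.9 / [2580 × (1 + 0.111 × 20.9)] = 1.4×10^8 / 8565 = 16306 m³.
θ_c = V·X/(Q_w·X_r) when wasting from the recycle, so Q_w = V·X/(θ_c·X_r) = 16306 × 2580 / (20.9 × 7180) = 280.3 m³/d.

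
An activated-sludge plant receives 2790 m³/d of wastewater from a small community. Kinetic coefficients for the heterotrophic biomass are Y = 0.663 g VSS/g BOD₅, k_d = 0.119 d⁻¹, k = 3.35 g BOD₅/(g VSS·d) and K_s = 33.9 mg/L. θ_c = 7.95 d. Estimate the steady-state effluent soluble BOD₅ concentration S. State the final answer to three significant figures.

From the Monod/SRT balance for a CMAS, S = K_s·(1+k_d θ_c)/[θ_c·(Y k − k_d) − 1] = 33.9 × (1 + 0.119 × 7.95) / [7.95 × (0.663 × 3.35 − 0.119) − 1] = 65.97 / 15.71 = 4.199 mg/L.

S ≈ 4.20 mg/L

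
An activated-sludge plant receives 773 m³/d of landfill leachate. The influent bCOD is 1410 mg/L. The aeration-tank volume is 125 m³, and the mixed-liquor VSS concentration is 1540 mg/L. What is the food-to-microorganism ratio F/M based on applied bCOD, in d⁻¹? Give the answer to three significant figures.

Food-to-microorganism ratio F/M = Q S₀ / (V X) = 773 × 1410 / (125.0 × 1540) = 5.662 d⁻¹.

F/M ≈ 5.66 d⁻¹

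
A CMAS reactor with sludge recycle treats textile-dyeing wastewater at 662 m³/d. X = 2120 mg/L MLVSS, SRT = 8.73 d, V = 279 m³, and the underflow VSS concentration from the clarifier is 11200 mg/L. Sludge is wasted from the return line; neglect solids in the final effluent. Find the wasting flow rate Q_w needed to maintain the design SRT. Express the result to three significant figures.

Q_w = (V·X)/(θ_c X_r) = 279.0 × 2120 / (8.73 × 11200) = 6.049 m³/d.

Q_w ≈ 6.05 m³/d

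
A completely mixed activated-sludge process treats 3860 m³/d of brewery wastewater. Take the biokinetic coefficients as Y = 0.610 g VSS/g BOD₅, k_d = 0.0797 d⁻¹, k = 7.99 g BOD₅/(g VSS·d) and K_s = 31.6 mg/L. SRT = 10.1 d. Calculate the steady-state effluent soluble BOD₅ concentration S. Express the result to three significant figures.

Effluent substrate depends only on kinetics and SRT: S = K_s(1 + k_d θ_c) / [θ_c(Yk − k_d) − 1] = 31.6 × (1 + 0.0797 × 10.1) / [10.1 × (0.610 × 7.99 − 0.0797) − 1] = 57.04 / 47.42 = 1.203 mg/L.

S ≈ 1.20 mg/L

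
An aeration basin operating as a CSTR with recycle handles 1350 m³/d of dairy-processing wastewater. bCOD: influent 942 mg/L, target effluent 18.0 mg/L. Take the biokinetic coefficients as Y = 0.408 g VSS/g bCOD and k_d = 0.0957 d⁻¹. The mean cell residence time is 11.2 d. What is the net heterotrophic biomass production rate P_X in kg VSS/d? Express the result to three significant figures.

Correct the yield for decay: Y_obs = Y/(1 + k_d θ_c) = 0.408 / (1 + 0.0957 × 11.2) = 0.408 / 2.072 = 0.1969.
Mass of bCOD removed per day: Q(S₀ − S) = 1350 × 924.0 g/m³ = 1247 kg/d.
P_X = Y_obs · Q(S₀ − S) = 0.1969 × 1247 = 245.6 kg VSS/d.

P_X ≈ 246 kg VSS/d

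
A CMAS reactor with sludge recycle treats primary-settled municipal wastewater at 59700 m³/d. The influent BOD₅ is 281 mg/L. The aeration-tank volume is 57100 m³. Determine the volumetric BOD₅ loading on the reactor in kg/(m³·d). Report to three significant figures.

Applied BOD₅ load per unit volume = Q·S₀/V = (59700 × 281/1000)/57100 = 0.2938 kg BOD₅·m⁻³·d⁻¹.

L_v ≈ 0.294 kg BOD₅/(m³·d)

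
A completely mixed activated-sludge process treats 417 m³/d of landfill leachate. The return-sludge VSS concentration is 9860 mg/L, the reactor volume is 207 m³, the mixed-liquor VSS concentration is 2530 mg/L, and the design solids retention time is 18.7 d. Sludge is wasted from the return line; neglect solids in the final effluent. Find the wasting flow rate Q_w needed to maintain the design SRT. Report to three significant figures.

θ_c = V·X/(Q_w·X_r) when wasting from the recycle, so Q_w = V·X/(θ_c·X_r) = 207.0 × 2530 / (18.7 × 9860) = 2.840 m³/d.

Q_w ≈ 2.84 m³/d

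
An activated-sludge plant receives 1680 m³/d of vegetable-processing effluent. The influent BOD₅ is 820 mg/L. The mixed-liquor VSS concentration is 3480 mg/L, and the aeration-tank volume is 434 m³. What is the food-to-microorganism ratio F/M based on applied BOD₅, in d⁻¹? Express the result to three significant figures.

F/M ≈ 0.912 d⁻¹

F/M = Q·S₀ / (V·X) = 1680 × 820 / (434.0 × 3480) = 0.9121 g BOD₅·(g VSS·d)⁻¹.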